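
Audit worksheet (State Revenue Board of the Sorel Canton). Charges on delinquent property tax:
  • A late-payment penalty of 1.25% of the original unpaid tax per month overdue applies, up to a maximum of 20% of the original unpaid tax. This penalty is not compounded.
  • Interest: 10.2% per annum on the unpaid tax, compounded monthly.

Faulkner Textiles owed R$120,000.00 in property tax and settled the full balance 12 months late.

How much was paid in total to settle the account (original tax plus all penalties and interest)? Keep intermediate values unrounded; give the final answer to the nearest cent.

Penalty: 12 × 1.25% × R$120,000.00 = R$18,000.00 (below the 20% cap of R$24,000.00)
Interest (10.2%/yr ÷ 12 = 0.85%/month): R$120,000.00 × ((1 + 0.0085)^12 − 1) = R$12,828.7472…
Total = R$120,000.00 + R$18,000.0000 + R$12,828.7472… = R$150,828.75

R$150,828.75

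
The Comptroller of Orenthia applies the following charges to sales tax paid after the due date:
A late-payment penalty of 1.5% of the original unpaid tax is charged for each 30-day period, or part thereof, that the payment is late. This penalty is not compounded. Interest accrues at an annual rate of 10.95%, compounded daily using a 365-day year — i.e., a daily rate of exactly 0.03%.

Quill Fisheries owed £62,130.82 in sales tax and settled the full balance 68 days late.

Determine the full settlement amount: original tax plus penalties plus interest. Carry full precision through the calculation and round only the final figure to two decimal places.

£66,207.00

Penalty periods: ⌈68/30⌉ = 3; penalty = 3 × 1.5% × £62,130.82 = £2,795.89…
Interest: £62,130.82 × ((1 + 0.0003)^68 − 1) = £62,130.82 × 0.02060638… = £1,280.2913…
Total = £62,130.82 + £2,795.8869 + £1,280.2913… = £66,207.00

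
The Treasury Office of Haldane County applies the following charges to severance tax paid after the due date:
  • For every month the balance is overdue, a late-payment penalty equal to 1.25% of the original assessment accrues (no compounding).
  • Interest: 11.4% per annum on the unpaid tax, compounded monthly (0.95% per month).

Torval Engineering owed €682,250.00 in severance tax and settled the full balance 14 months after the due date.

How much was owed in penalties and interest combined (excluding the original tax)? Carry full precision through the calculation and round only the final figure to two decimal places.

Late-payment penalty = 1.25% × €682,250.00 × 14 mo = €119,393.75
Interest: €682,250.00 × ((1 + 0.0095)^14 − 1) = €682,250.00 × 0.1415331… = €96,560.9881…
Penalties + interest = €119,393.7500 + €96,560.9881… = €215,954.74

€215,954.74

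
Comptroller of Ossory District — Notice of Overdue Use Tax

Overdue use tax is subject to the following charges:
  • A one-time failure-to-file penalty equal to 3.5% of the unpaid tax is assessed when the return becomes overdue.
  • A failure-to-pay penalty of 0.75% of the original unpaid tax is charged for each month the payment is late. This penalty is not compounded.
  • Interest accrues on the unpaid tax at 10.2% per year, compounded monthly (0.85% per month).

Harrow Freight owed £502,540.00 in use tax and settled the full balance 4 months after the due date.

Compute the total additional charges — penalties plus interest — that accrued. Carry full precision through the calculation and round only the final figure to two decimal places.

Failure-to-file penalty: 3.5% × £502,540.00 = £17,588.90
Failure-to-pay penalty = 0.75% × £502,540.00 × 4 mo = £15,076.20
Interest: £502,540.00 × ((1 + 0.0085)^4 − 1) = £502,540.00 × 0.0344360… = £17,305.4482…
Penalties + interest = £32,665.1000 + £17,305.4482… = £49,970.55

£49,970.55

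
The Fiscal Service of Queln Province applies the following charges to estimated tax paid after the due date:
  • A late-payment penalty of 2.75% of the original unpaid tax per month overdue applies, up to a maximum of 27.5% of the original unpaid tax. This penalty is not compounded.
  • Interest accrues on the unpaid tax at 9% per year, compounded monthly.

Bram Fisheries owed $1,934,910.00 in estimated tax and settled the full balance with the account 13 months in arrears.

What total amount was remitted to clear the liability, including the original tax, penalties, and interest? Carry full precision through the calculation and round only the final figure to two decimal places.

$2,664,391.29

Penalty (uncapped): 13 × 2.75% × $1,934,910.00 = $691,730.33…; cap = 27.5% × $1,934,910.00 = $532,100.25 → penalty = $532,100.25
Interest (9%/yr ÷ 12 = 0.75%/month): $1,934,910.00 × ((1 + 0.0075)^13 − 1) = $197,381.0387…
Total = $1,934,910.00 + $532,100.2500 + $197,381.0387… = $2,664,391.29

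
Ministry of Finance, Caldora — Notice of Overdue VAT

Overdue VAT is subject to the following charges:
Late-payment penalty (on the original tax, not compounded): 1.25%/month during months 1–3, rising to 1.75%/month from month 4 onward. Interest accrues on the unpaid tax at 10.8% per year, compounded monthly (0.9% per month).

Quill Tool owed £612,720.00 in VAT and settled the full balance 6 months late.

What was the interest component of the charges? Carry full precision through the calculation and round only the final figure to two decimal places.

Interest: £612,720.00 × ((1 + 0.009)^6 − 1) = £612,720.00 × 0.0552297… = £33,840.3288…

£33,840.33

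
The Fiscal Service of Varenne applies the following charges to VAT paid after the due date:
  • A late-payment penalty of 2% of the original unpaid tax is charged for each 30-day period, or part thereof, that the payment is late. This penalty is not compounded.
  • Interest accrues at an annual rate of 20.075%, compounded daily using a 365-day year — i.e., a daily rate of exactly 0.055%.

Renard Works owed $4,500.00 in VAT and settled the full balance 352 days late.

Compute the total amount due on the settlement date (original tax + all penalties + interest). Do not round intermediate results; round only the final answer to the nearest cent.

$6,540.96

Penalty periods: ⌈352/30⌉ = 12; penalty = 12 × 2% × $4,500.00 = $1,080.00
Interest: $4,500.00 × ((1 + 0.00055)^352 − 1) = $4,500.00 × 0.21354615… = $960.9577…
Total = $4,500.00 + $1,080.0000 + $960.9577… = $6,540.96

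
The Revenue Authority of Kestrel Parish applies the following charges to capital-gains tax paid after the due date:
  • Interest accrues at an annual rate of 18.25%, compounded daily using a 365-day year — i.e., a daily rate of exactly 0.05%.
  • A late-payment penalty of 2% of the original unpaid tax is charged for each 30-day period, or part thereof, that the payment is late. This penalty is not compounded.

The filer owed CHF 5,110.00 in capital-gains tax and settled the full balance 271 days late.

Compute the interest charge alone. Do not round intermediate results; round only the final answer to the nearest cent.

Interest: CHF 5,110.00 × ((1 + 0.0005)^271 − 1) = CHF 5,110.00 × 0.14507042… = CHF 741.3098…

CHF 741.31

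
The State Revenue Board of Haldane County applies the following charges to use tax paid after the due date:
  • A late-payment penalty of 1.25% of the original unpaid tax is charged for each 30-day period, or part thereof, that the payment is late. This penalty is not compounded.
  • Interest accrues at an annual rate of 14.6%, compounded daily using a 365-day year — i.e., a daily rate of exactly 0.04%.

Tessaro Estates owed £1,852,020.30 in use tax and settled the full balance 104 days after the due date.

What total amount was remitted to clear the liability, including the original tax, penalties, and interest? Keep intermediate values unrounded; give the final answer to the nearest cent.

£2,023,274.27

Penalty periods: ⌈104/30⌉ = 4; penalty = 4 × 1.25% × £1,852,020.30 = £92,601.02…
Interest: £1,852,020.30 × ((1 + 0.0004)^104 − 1) = £1,852,020.30 × 0.04246873… = £78,652.9562…
Total = £1,852,020.30 + £92,601.0150 + £78,652.9562… = £2,023,274.27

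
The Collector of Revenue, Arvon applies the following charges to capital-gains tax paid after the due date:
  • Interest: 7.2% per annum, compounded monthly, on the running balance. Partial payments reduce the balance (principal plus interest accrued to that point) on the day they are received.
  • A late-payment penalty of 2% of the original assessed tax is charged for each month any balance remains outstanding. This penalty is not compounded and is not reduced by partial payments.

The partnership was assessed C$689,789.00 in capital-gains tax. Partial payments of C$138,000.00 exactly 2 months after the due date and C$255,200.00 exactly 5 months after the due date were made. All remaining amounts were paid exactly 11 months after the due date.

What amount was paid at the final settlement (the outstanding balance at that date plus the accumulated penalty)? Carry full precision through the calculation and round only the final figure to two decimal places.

C$478,299.83

Monthly rate = 7.2% ÷ 12 = 0.6%
Balance at month 2: C$689,789.0000 × (1 + 0.006)^2 = C$698,091.3004…
After C$138,000.00 payment: C$698,091.3004… − C$138,000.00 = C$560,091.3004…
Balance at month 5: C$560,091.3004… × (1 + 0.006)^3 = C$570,233.5547…
After C$255,200.00 payment: C$570,233.5547… − C$255,200.00 = C$315,033.5547…
Balance at month 11: C$315,033.5547… × (1 + 0.006)^6 = C$326,546.2478…
Penalty: 11 × 2% × C$689,789.00 = C$151,753.58
Final settlement = outstanding balance + penalty = C$326,546.2478… + C$151,753.58 = C$478,299.83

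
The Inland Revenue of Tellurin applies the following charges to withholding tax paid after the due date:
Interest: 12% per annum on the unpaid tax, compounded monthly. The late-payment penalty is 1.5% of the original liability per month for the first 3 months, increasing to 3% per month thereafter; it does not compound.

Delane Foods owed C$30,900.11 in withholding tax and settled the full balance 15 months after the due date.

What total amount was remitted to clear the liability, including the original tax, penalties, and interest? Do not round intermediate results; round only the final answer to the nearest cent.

C$48,388.61

Penalty, months 1–3: 3 × 1.5% × C$30,900.11 = C$1,390.50…
Penalty, months 4–15: 12 × 3% × C$30,900.11 = C$11,124.04…
Interest (12%/yr ÷ 12 = 1%/month): C$30,900.11 × ((1 + 0.01)^15 − 1) = C$4,973.9584…
Total = C$30,900.11 + C$12,514.5446… + C$4,973.9584… = C$48,388.61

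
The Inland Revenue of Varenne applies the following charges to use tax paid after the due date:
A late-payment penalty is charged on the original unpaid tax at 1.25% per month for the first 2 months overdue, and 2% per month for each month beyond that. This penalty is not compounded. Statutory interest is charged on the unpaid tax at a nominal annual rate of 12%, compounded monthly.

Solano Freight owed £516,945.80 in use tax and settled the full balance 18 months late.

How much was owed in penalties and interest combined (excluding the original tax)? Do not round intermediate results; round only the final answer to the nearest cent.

Penalty, months 1–2: 2 × 1.25% × £516,945.80 = £12,923.65…
Penalty, months 3–18: 16 × 2% × £516,945.80 = £165,422.66…
Interest (12%/yr ÷ 12 = 1%/month): £516,945.80 × ((1 + 0.01)^18 − 1) = £101,397.6137…
Penalties + interest = £178,346.3010 + £101,397.6137… = £279,743.91

£279,743.91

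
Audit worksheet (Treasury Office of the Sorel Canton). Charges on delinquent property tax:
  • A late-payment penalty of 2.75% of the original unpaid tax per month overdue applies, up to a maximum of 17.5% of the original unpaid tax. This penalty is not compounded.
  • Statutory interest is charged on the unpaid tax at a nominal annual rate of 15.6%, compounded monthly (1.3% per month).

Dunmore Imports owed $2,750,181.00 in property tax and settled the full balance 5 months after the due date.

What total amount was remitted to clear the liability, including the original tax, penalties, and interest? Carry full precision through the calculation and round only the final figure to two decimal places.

Penalty: 5 × 2.75% × $2,750,181.00 = $378,149.89… (below the 17.5% cap of $481,281.68…)
Interest: $2,750,181.00 × ((1 + 0.013)^5 − 1) = $2,750,181.00 × 0.0667121… = $183,470.3861…
Total = $2,750,181.00 + $378,149.8875 + $183,470.3861… = $3,311,801.27

$3,311,801.27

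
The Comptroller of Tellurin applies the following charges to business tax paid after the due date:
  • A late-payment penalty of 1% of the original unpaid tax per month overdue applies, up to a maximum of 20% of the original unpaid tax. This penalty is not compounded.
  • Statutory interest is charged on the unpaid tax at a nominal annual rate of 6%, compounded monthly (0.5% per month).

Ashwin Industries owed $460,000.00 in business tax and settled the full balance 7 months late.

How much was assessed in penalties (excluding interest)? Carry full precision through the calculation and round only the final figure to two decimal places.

Penalty: 7 × 1% × $460,000.00 = $32,200.00 (below the 20% cap of $92,000.00)

$32,200.00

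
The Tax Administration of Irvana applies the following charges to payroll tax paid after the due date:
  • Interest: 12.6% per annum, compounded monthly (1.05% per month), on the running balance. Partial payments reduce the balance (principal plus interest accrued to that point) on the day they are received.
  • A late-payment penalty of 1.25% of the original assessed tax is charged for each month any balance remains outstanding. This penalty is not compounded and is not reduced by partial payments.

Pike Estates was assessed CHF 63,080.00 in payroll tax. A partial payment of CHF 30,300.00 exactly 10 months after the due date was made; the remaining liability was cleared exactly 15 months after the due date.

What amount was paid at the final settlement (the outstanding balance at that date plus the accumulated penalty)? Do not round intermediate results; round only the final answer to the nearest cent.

CHF 53,682.62

Balance at month 10: CHF 63,080.0000 × (1 + 0.0105)^10 = CHF 70,025.2815…
After CHF 30,300.00 payment: CHF 70,025.2815… − CHF 30,300.00 = CHF 39,725.2815…
Balance at month 15: CHF 39,725.2815… × (1 + 0.0105)^5 = CHF 41,855.1182…
Penalty: 15 × 1.25% × CHF 63,080.00 = CHF 11,827.50
Final settlement = outstanding balance + penalty = CHF 41,855.1182… + CHF 11,827.50 = CHF 53,682.62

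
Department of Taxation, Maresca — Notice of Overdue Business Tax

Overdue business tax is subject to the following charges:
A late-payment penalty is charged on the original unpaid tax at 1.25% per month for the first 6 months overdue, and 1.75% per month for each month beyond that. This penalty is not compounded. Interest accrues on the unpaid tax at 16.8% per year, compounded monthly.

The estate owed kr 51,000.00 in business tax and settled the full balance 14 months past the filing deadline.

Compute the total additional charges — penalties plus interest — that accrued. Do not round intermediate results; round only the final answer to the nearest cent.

kr 21,923.59

Penalty, months 1–6: 6 × 1.25% × kr 51,000.00 = kr 3,825.00
Penalty, months 7–14: 8 × 1.75% × kr 51,000.00 = kr 7,140.00
Interest (16.8%/yr ÷ 12 = 1.4%/month): kr 51,000.00 × ((1 + 0.014)^14 − 1) = kr 10,958.5929…
Penalties + interest = kr 10,965.0000 + kr 10,958.5929… = kr 21,923.59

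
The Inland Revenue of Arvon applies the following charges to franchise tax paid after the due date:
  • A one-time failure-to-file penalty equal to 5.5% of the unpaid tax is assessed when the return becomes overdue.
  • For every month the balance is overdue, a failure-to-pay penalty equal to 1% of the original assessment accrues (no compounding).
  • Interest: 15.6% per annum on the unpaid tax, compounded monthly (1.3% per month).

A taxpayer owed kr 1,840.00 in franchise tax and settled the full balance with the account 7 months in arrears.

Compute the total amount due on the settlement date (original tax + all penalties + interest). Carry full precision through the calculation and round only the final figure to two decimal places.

Failure-to-file penalty: 5.5% × kr 1,840.00 = kr 101.20
Failure-to-pay penalty = 1% × kr 1,840.00 × 7 mo = kr 128.80
Interest: kr 1,840.00 × ((1 + 0.013)^7 − 1) = kr 1,840.00 × 0.0946269… = kr 174.1135…
Total = kr 1,840.00 + kr 230.0000 + kr 174.1135… = kr 2,244.11

kr 2,244.11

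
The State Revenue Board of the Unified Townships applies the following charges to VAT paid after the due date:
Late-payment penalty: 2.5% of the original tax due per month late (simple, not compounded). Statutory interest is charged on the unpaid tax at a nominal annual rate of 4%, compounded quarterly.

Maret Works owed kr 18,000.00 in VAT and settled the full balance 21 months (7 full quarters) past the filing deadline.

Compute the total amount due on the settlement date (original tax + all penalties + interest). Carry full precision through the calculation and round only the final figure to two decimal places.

kr 28,748.44

Late-payment penalty = 2.5% × kr 18,000.00 × 21 mo = kr 9,450.00
Interest (4%/yr ÷ 4 = 1%/quarter): kr 18,000.00 × ((1 + 0.01)^7 − 1) = kr 1,298.4363…
Total = kr 18,000.00 + kr 9,450.0000 + kr 1,298.4363… = kr 28,748.44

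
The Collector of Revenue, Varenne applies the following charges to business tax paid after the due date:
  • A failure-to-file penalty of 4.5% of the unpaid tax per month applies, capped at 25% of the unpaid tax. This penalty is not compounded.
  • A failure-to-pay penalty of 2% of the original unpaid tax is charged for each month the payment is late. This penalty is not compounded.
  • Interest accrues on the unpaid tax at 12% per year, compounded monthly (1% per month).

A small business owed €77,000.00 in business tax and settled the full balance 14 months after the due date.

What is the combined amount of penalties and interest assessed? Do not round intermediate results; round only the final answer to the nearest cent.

€52,319.51

Failure-to-file: 14 × 4.5% × €77,000.00 = €48,510.00, capped at 25% × €77,000.00 = €19,250.00
Failure-to-pay penalty: 14 × 2% × €77,000.00 = €21,560.00
Interest: €77,000.00 × ((1 + 0.01)^14 − 1) = €77,000.00 × 0.1494742… = €11,509.5144…
Penalties + interest = €40,810.0000 + €11,509.5144… = €52,319.51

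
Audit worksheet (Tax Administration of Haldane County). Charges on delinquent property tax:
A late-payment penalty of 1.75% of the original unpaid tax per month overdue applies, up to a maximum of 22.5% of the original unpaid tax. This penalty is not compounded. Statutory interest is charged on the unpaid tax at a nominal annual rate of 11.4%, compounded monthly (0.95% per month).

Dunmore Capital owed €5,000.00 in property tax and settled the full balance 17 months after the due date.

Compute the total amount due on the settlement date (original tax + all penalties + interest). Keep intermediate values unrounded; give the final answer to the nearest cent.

€6,996.88

Penalty (uncapped): 17 × 1.75% × €5,000.00 = €1,487.50; cap = 22.5% × €5,000.00 = €1,125.00 → penalty = €1,125.00
Interest: €5,000.00 × ((1 + 0.0095)^17 − 1) = €5,000.00 × 0.1743769… = €871.8844…
Total = €5,000.00 + €1,125.0000 + €871.8844… = €6,996.88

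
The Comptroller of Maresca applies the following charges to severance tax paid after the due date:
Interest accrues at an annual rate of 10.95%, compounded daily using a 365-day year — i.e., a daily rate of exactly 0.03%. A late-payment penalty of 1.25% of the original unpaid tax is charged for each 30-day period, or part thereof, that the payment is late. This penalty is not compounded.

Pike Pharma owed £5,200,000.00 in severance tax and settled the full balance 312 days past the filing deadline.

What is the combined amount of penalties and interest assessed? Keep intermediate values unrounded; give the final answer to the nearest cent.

£1,225,145.98

Penalty periods: ⌈312/30⌉ = 11; penalty = 11 × 1.25% × £5,200,000.00 = £715,000.00
Interest: £5,200,000.00 × ((1 + 0.0003)^312 − 1) = £5,200,000.00 × 0.09810500… = £510,145.9765…
Penalties + interest = £715,000.0000 + £510,145.9765… = £1,225,145.98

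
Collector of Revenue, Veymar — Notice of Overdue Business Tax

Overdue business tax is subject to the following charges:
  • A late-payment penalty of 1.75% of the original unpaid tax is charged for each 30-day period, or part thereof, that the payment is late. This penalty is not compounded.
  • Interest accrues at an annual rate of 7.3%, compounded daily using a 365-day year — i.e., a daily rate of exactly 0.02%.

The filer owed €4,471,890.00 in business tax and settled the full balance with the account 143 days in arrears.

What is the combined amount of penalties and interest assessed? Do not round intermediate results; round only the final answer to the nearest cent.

€521,019.74

Penalty periods: ⌈143/30⌉ = 5; penalty = 5 × 1.75% × €4,471,890.00 = €391,290.38…
Interest: €4,471,890.00 × ((1 + 0.0002)^143 − 1) = €4,471,890.00 × 0.02900996… = €129,729.3697…
Penalties + interest = €391,290.3750 + €129,729.3697… = €521,019.74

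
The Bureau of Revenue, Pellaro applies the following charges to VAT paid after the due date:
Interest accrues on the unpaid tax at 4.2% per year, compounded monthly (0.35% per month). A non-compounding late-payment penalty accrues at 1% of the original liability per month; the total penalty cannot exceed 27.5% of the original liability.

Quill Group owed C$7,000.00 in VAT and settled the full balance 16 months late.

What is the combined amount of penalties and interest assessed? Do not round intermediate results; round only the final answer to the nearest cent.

Penalty: 16 × 1% × C$7,000.00 = C$1,120.00 (below the 27.5% cap of C$1,925.00)
Interest: C$7,000.00 × ((1 + 0.0035)^16 − 1) = C$7,000.00 × 0.0574943… = C$402.4600…
Penalties + interest = C$1,120.0000 + C$402.4600… = C$1,522.46

C$1,522.46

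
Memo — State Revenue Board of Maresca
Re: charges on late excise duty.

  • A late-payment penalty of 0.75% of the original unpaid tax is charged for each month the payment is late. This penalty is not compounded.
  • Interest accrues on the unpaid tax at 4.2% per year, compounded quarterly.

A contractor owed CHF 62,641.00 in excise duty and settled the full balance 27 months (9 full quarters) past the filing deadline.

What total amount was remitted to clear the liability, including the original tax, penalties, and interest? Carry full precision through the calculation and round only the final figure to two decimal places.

CHF 81,500.19

Late-payment penalty = 0.75% × CHF 62,641.00 × 27 mo = CHF 12,684.80…
Interest (4.2%/yr ÷ 4 = 1.05%/quarter): CHF 62,641.00 × ((1 + 0.0105)^9 − 1) = CHF 6,174.3848…
Total = CHF 62,641.00 + CHF 12,684.8025 + CHF 6,174.3848… = CHF 81,500.19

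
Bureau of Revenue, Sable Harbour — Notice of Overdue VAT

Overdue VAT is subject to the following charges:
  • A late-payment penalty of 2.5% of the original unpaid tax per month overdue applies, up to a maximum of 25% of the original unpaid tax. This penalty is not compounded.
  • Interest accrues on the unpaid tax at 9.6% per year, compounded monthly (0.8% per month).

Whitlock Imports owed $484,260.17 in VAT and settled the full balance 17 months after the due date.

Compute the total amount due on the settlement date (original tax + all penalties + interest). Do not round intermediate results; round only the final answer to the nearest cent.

Penalty (uncapped): 17 × 2.5% × $484,260.17 = $205,810.57…; cap = 25% × $484,260.17 = $121,065.04… → penalty = $121,065.04…
Interest: $484,260.17 × ((1 + 0.008)^17 − 1) = $484,260.17 × 0.1450621… = $70,247.8042…
Total = $484,260.17 + $121,065.0425 + $70,247.8042… = $675,573.02

$675,573.02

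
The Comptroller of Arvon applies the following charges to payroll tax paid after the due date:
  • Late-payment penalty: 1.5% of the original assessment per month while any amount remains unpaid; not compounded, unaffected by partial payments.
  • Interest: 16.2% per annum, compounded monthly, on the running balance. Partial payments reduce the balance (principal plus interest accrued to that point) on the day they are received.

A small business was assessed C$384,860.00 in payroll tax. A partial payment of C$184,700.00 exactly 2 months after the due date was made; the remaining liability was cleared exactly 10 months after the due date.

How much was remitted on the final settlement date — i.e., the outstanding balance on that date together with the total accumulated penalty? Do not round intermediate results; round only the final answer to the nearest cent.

Monthly rate = 16.2% ÷ 12 = 1.35%
Balance at month 2: C$384,860.0000 × (1 + 0.0135)^2 = C$395,321.3607…
After C$184,700.00 payment: C$395,321.3607… − C$184,700.00 = C$210,621.3607…
Balance at month 10: C$210,621.3607… × (1 + 0.0135)^8 = C$234,472.7832…
Penalty: 10 × 1.5% × C$384,860.00 = C$57,729.00
Final settlement = outstanding balance + penalty = C$234,472.7832… + C$57,729.00 = C$292,201.78

C$292,201.78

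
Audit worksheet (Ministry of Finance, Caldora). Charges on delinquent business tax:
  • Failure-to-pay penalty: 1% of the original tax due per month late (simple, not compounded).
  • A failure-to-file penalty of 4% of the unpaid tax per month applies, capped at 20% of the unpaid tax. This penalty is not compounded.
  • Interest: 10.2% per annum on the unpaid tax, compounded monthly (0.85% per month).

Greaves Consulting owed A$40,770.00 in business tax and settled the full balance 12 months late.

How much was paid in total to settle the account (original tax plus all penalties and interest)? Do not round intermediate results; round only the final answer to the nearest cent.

A$58,174.97

Failure-to-file: 12 × 4% × A$40,770.00 = A$19,569.60, capped at 20% × A$40,770.00 = A$8,154.00
Failure-to-pay penalty: 12 × 1% × A$40,770.00 = A$4,892.40
Interest: A$40,770.00 × ((1 + 0.0085)^12 − 1) = A$40,770.00 × 0.1069062… = A$4,358.5669…
Total = A$40,770.00 + A$13,046.4000 + A$4,358.5669… = A$58,174.97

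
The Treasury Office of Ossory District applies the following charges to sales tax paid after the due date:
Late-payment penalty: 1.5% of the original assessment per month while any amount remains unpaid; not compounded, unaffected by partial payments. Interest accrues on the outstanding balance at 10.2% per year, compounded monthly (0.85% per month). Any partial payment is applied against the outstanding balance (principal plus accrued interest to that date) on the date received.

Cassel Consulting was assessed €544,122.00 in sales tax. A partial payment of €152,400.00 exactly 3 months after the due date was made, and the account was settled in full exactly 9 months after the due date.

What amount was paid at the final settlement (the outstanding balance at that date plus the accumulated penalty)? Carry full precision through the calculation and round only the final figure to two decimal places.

Balance at month 3: €544,122.0000 × (1 + 0.0085)^3 = €558,115.3836…
After €152,400.00 payment: €558,115.3836… − €152,400.00 = €405,715.3836…
Balance at month 9: €405,715.3836… × (1 + 0.0085)^6 = €426,851.5773…
Penalty: 9 × 1.5% × €544,122.00 = €73,456.47
Final settlement = outstanding balance + penalty = €426,851.5773… + €73,456.47 = €500,308.05

€500,308.05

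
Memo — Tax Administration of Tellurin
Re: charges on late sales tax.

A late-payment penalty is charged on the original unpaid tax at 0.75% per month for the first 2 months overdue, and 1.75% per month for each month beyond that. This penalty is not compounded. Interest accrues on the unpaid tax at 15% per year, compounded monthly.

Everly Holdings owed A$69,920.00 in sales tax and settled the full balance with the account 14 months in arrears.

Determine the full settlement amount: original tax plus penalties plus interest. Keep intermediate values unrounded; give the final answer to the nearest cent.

Penalty, months 1–2: 2 × 0.75% × A$69,920.00 = A$1,048.80
Penalty, months 3–14: 12 × 1.75% × A$69,920.00 = A$14,683.20
Interest (15%/yr ÷ 12 = 1.25%/month): A$69,920.00 × ((1 + 0.0125)^14 − 1) = A$13,281.6360…
Total = A$69,920.00 + A$15,732.0000 + A$13,281.6360… = A$98,933.64

A$98,933.64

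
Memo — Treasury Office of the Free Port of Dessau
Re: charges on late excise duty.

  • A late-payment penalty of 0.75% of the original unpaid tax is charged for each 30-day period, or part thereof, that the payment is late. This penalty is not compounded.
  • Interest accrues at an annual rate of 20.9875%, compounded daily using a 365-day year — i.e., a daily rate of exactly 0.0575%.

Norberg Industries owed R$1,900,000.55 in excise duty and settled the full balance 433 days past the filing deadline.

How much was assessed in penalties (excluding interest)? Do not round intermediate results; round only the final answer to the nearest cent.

R$213,750.06

Penalty periods: ⌈433/30⌉ = 15; penalty = 15 × 0.75% × R$1,900,000.55 = R$213,750.06…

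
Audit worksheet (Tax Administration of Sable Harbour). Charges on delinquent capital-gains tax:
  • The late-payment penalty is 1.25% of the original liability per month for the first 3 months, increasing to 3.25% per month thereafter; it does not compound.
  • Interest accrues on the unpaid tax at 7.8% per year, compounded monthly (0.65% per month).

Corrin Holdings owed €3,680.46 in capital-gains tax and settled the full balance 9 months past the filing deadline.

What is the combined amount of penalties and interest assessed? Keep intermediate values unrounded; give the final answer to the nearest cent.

Penalty, months 1–3: 3 × 1.25% × €3,680.46 = €138.02…
Penalty, months 4–9: 6 × 3.25% × €3,680.46 = €717.69…
Interest: €3,680.46 × ((1 + 0.0065)^9 − 1) = €3,680.46 × 0.0600443… = €220.9906…
Penalties + interest = €855.7070… + €220.9906… = €1,076.70

€1,076.70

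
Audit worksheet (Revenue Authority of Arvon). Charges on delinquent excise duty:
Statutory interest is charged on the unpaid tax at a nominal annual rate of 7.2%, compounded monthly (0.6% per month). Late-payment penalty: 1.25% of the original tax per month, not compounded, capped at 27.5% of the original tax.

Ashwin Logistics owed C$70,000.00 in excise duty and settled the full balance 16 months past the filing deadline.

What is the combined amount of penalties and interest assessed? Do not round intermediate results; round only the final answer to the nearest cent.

Penalty: 16 × 1.25% × C$70,000.00 = C$14,000.00 (below the 27.5% cap of C$19,250.00)
Interest: C$70,000.00 × ((1 + 0.006)^16 − 1) = C$70,000.00 × 0.1004434… = C$7,031.0347…
Penalties + interest = C$14,000.0000 + C$7,031.0347… = C$21,031.03

C$21,031.03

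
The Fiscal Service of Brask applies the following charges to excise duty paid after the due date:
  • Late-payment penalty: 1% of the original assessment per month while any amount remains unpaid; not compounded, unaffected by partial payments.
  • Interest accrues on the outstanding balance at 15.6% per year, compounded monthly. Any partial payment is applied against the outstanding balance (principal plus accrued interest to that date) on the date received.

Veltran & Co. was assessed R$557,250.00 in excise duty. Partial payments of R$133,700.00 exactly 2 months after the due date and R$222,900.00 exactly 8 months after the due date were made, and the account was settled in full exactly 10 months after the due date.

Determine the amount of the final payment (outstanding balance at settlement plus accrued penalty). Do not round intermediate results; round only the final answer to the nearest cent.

Monthly rate = 15.6% ÷ 12 = 1.3%
Balance at month 2: R$557,250.0000 × (1 + 0.013)^2 = R$571,832.6753…
After R$133,700.00 payment: R$571,832.6753… − R$133,700.00 = R$438,132.6753…
Balance at month 8: R$438,132.6753… × (1 + 0.013)^6 = R$473,437.1305…
After R$222,900.00 payment: R$473,437.1305… − R$222,900.00 = R$250,537.1305…
Balance at month 10: R$250,537.1305… × (1 + 0.013)^2 = R$257,093.4366…
Penalty: 10 × 1% × R$557,250.00 = R$55,725.00
Final settlement = outstanding balance + penalty = R$257,093.4366… + R$55,725.00 = R$312,818.44

R$312,818.44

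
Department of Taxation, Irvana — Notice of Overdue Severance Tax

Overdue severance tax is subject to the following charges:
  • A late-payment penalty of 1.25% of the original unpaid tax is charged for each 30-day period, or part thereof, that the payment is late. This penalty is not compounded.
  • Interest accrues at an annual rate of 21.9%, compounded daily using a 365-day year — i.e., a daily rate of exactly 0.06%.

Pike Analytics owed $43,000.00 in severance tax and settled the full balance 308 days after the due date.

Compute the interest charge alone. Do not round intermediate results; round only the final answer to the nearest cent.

$8,725.18

Interest: $43,000.00 × ((1 + 0.0006)^308 − 1) = $43,000.00 × 0.20291116… = $8,725.1797…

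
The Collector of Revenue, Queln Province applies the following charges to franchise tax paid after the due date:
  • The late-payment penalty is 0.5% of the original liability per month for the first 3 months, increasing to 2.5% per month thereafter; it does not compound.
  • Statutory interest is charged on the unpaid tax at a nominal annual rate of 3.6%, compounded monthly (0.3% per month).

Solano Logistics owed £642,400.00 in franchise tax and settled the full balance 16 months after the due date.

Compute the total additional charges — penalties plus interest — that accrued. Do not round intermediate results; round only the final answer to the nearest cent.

Penalty, months 1–3: 3 × 0.5% × £642,400.00 = £9,636.00
Penalty, months 4–16: 13 × 2.5% × £642,400.00 = £208,780.00
Interest: £642,400.00 × ((1 + 0.003)^16 − 1) = £642,400.00 × 0.0490953… = £31,538.8005…
Penalties + interest = £218,416.0000 + £31,538.8005… = £249,954.80

£249,954.80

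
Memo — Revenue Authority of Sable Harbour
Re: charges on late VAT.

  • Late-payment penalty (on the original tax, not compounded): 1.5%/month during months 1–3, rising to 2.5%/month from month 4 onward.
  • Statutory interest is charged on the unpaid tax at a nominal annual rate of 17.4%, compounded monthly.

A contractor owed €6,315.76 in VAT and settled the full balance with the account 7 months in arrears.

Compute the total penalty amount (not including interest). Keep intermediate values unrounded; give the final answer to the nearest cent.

Penalty, months 1–3: 3 × 1.5% × €6,315.76 = €284.21…
Penalty, months 4–7: 4 × 2.5% × €6,315.76 = €631.58…
Total penalty = €284.21… + €631.58… = €915.79

€915.79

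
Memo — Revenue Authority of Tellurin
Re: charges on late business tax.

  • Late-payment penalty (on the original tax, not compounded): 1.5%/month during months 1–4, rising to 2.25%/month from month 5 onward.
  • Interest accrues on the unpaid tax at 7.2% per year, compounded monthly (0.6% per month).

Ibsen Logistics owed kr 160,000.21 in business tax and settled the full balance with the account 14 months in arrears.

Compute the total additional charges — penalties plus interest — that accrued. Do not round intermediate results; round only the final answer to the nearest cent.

Penalty, months 1–4: 4 × 1.5% × kr 160,000.21 = kr 9,600.01…
Penalty, months 5–14: 10 × 2.25% × kr 160,000.21 = kr 36,000.05…
Interest: kr 160,000.21 × ((1 + 0.006)^14 − 1) = kr 160,000.21 × 0.0873559… = kr 13,976.9683…
Penalties + interest = kr 45,600.0599… + kr 13,976.9683… = kr 59,577.03

kr 59,577.03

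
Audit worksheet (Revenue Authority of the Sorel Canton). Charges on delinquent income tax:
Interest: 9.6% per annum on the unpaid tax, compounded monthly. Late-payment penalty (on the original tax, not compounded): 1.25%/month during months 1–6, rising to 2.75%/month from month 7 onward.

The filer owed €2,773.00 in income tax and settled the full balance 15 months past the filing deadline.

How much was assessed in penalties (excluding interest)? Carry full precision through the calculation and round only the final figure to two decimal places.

€894.29

Penalty, months 1–6: 6 × 1.25% × €2,773.00 = €207.98…
Penalty, months 7–15: 9 × 2.75% × €2,773.00 = €686.32…
Total penalty = €207.98… + €686.32… = €894.29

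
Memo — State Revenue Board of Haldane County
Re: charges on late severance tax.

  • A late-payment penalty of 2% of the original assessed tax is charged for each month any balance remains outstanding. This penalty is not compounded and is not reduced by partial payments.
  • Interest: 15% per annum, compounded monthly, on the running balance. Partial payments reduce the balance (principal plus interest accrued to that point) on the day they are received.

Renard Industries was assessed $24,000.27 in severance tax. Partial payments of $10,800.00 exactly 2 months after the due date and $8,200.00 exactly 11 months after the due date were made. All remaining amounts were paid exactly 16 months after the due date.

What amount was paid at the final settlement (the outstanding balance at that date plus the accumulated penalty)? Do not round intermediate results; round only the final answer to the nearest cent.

$15,380.78

Monthly rate = 15% ÷ 12 = 1.25%
Balance at month 2: $24,000.2700 × (1 + 0.0125)^2 = $24,604.0268…
After $10,800.00 payment: $24,604.0268… − $10,800.00 = $13,804.0268…
Balance at month 11: $13,804.0268… × (1 + 0.0125)^9 = $15,436.9352…
After $8,200.00 payment: $15,436.9352… − $8,200.00 = $7,236.9352…
Balance at month 16: $7,236.9352… × (1 + 0.0125)^5 = $7,700.6936…
Penalty: 16 × 2% × $24,000.27 = $7,680.09…
Final settlement = outstanding balance + penalty = $7,700.6936… + $7,680.09… = $15,380.78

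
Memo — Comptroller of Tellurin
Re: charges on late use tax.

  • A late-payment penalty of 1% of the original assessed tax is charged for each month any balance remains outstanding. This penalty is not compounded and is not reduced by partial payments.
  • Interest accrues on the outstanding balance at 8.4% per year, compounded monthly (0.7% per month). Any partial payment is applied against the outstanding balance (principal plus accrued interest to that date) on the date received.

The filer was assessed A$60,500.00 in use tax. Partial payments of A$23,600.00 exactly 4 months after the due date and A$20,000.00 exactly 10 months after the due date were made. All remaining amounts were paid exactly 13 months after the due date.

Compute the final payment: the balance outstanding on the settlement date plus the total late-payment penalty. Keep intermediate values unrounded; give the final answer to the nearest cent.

A$28,555.71

Balance at month 4: A$60,500.0000 × (1 + 0.007)^4 = A$62,211.8702…
After A$23,600.00 payment: A$62,211.8702… − A$23,600.00 = A$38,611.8702…
Balance at month 10: A$38,611.8702… × (1 + 0.007)^6 = A$40,262.2147…
After A$20,000.00 payment: A$40,262.2147… − A$20,000.00 = A$20,262.2147…
Balance at month 13: A$20,262.2147… × (1 + 0.007)^3 = A$20,690.7067…
Penalty: 13 × 1% × A$60,500.00 = A$7,865.00
Final settlement = outstanding balance + penalty = A$20,690.7067… + A$7,865.00 = A$28,555.71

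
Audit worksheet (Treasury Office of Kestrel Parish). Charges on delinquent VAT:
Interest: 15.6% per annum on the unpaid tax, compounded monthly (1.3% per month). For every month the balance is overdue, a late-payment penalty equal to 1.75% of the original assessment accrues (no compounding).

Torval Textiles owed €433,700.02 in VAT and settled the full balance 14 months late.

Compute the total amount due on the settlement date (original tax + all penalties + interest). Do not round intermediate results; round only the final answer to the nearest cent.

€625,919.36

Late-payment penalty = 1.75% × €433,700.02 × 14 mo = €106,256.50…
Interest: €433,700.02 × ((1 + 0.013)^14 − 1) = €433,700.02 × 0.1982081… = €85,962.8377…
Total = €433,700.02 + €106,256.5049 + €85,962.8377… = €625,919.36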